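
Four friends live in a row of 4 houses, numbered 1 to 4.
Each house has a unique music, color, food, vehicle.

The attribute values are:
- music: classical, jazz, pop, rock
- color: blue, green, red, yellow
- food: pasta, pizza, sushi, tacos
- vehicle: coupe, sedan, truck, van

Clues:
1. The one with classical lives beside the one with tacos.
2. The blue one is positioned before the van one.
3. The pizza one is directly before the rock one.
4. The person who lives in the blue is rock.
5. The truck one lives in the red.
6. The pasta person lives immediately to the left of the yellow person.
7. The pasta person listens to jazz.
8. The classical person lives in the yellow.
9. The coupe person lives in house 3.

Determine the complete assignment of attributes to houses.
Solution:

House | Music | Color | Food | Vehicle
--------------------------------------
  1   | jazz | red | pasta | truck
  2   | classical | yellow | pizza | sedan
  3   | rock | blue | tacos | coupe
  4   | pop | green | sushi | van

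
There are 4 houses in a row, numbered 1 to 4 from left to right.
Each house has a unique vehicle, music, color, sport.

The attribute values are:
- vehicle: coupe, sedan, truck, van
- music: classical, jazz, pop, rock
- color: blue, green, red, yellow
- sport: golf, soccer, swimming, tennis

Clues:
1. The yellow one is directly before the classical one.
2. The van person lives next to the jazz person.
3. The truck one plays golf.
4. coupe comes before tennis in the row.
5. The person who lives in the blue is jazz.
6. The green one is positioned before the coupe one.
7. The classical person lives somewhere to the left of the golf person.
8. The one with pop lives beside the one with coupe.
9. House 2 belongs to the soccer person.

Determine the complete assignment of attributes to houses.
Solution:

House | Vehicle | Music | Color | Sport
---------------------------------------
  1   | sedan | pop | green | swimming
  2   | coupe | rock | yellow | soccer
  3   | van | classical | red | tennis
  4   | truck | jazz | blue | golf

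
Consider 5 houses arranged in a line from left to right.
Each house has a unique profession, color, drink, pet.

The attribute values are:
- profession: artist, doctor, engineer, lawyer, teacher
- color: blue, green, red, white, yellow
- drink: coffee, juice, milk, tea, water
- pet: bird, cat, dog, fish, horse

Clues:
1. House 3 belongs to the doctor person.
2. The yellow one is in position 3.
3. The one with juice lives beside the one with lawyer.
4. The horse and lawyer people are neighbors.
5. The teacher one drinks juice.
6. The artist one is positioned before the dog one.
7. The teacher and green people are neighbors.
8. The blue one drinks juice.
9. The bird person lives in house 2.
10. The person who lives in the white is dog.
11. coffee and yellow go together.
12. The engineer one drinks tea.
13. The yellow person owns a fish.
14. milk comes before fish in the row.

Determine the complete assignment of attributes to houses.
Solution:

House | Profession | Color | Drink | Pet
----------------------------------------
  1   | teacher | blue | juice | horse
  2   | lawyer | green | milk | bird
  3   | doctor | yellow | coffee | fish
  4   | artist | red | water | cat
  5   | engineer | white | tea | dog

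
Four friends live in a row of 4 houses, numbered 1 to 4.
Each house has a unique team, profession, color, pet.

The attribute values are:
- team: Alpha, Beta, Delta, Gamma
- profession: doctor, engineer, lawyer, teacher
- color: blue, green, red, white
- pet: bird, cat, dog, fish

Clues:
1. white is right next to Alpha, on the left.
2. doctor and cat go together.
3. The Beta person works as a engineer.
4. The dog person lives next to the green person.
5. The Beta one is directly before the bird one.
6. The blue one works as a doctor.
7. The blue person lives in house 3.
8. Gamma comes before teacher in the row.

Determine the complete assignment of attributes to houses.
Solution:

House | Team | Profession | Color | Pet
---------------------------------------
  1   | Beta | engineer | white | dog
  2   | Alpha | lawyer | green | bird
  3   | Gamma | doctor | blue | cat
  4   | Delta | teacher | red | fish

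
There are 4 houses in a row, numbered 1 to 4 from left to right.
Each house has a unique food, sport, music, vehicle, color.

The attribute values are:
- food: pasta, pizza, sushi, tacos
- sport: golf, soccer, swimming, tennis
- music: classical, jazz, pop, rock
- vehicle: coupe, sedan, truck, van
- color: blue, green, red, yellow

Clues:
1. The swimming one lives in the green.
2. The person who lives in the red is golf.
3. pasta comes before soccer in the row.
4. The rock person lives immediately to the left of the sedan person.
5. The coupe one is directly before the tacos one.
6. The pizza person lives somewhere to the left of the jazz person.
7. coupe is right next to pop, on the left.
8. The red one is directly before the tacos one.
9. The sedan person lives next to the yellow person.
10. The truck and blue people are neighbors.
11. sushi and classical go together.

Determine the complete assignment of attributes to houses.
Solution:

House | Food | Sport | Music | Vehicle | Color
----------------------------------------------
  1   | pizza | golf | rock | coupe | red
  2   | tacos | swimming | pop | sedan | green
  3   | pasta | tennis | jazz | truck | yellow
  4   | sushi | soccer | classical | van | blue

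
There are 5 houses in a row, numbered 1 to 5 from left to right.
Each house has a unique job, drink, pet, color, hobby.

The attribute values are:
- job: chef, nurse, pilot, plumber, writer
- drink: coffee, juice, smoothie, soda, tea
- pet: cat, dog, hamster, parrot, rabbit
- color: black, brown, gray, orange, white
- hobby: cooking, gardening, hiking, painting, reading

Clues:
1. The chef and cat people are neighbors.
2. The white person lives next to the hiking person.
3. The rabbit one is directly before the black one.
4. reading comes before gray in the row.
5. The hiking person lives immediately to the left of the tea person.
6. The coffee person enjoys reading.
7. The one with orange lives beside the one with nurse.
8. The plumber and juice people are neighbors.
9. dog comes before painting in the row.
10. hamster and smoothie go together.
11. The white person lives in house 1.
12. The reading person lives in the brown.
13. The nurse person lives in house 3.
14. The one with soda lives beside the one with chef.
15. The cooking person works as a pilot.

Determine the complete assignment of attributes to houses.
Solution:

House | Job | Drink | Pet | Color | Hobby
-----------------------------------------
  1   | plumber | soda | dog | white | gardening
  2   | chef | juice | rabbit | orange | hiking
  3   | nurse | tea | cat | black | painting
  4   | writer | coffee | parrot | brown | reading
  5   | pilot | smoothie | hamster | gray | cooking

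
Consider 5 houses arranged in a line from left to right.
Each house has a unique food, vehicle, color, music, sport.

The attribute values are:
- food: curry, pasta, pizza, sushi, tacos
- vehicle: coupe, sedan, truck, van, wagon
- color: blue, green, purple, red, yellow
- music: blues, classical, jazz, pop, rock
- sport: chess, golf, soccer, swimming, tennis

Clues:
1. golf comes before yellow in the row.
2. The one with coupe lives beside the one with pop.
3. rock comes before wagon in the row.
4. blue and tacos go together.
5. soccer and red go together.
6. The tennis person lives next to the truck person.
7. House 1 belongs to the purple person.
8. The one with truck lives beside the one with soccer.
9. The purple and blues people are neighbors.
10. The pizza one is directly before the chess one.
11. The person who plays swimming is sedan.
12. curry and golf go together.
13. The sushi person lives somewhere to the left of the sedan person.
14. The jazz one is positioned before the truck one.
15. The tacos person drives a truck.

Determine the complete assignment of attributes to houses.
Solution:

House | Food | Vehicle | Color | Music | Sport
----------------------------------------------
  1   | pizza | van | purple | jazz | tennis
  2   | tacos | truck | blue | blues | chess
  3   | sushi | coupe | red | rock | soccer
  4   | curry | wagon | green | pop | golf
  5   | pasta | sedan | yellow | classical | swimming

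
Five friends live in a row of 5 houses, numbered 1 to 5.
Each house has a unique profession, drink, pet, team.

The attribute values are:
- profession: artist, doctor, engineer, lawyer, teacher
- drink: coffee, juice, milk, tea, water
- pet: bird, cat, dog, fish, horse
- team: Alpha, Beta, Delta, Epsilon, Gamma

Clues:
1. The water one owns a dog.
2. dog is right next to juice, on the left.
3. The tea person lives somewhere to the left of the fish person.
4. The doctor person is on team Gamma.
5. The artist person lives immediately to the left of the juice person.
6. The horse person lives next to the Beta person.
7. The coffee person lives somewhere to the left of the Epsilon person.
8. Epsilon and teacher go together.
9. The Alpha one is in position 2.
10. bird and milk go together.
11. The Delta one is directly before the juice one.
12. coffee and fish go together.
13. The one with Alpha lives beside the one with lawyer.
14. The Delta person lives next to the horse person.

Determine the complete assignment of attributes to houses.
Solution:

House | Profession | Drink | Pet | Team
---------------------------------------
  1   | artist | water | dog | Delta
  2   | engineer | juice | horse | Alpha
  3   | lawyer | tea | cat | Beta
  4   | doctor | coffee | fish | Gamma
  5   | teacher | milk | bird | Epsilon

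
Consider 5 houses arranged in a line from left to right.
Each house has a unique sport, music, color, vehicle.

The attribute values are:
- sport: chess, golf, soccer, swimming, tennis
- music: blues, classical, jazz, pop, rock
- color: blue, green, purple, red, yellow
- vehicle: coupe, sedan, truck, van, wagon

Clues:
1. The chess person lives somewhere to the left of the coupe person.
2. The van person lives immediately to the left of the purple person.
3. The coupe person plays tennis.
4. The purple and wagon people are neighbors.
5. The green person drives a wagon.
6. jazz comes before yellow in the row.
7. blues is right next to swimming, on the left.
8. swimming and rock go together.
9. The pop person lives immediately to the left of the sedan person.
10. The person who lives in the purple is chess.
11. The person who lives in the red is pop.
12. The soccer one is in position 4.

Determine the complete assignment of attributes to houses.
Solution:

House | Sport | Music | Color | Vehicle
---------------------------------------
  1   | golf | pop | red | van
  2   | chess | blues | purple | sedan
  3   | swimming | rock | green | wagon
  4   | soccer | jazz | blue | truck
  5   | tennis | classical | yellow | coupe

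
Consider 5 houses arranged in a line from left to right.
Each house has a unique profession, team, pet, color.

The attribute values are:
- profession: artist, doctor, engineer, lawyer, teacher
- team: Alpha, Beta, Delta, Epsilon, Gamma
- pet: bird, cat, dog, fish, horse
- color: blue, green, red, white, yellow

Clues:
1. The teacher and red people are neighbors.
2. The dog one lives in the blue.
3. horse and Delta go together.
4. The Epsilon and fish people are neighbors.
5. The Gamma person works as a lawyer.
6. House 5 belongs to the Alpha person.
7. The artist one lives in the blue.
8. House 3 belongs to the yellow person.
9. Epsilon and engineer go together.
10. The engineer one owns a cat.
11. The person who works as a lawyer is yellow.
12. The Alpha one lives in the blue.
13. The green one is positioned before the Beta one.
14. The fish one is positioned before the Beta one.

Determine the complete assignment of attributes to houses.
Solution:

House | Profession | Team | Pet | Color
---------------------------------------
  1   | teacher | Delta | horse | green
  2   | engineer | Epsilon | cat | red
  3   | lawyer | Gamma | fish | yellow
  4   | doctor | Beta | bird | white
  5   | artist | Alpha | dog | blue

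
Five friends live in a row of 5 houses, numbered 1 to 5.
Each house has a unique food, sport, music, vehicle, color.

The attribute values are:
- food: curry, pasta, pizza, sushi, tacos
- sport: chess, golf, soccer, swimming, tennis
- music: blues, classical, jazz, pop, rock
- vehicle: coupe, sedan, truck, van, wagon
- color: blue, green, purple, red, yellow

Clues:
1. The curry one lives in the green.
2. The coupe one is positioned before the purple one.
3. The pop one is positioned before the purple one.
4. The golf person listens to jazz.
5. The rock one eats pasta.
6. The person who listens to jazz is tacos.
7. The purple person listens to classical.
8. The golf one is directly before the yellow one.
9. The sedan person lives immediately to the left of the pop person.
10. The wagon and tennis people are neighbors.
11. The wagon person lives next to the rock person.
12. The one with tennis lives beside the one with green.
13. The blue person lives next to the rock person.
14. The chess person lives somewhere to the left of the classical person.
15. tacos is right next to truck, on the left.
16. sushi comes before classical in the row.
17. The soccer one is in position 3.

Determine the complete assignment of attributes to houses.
Solution:

House | Food | Sport | Music | Vehicle | Color
----------------------------------------------
  1   | tacos | golf | jazz | wagon | blue
  2   | pasta | tennis | rock | truck | yellow
  3   | curry | soccer | blues | sedan | green
  4   | sushi | chess | pop | coupe | red
  5   | pizza | swimming | classical | van | purple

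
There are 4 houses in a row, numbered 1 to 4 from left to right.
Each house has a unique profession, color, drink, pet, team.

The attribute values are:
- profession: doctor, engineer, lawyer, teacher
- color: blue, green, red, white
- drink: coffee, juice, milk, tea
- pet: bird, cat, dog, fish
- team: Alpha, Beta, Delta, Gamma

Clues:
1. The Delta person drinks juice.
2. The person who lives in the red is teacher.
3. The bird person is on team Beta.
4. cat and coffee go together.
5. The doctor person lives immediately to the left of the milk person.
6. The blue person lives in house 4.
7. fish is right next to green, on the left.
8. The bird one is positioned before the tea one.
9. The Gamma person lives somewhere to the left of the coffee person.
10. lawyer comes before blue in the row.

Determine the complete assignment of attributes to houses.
Solution:

House | Profession | Color | Drink | Pet | Team
-----------------------------------------------
  1   | doctor | white | juice | fish | Delta
  2   | lawyer | green | milk | bird | Beta
  3   | teacher | red | tea | dog | Gamma
  4   | engineer | blue | coffee | cat | Alpha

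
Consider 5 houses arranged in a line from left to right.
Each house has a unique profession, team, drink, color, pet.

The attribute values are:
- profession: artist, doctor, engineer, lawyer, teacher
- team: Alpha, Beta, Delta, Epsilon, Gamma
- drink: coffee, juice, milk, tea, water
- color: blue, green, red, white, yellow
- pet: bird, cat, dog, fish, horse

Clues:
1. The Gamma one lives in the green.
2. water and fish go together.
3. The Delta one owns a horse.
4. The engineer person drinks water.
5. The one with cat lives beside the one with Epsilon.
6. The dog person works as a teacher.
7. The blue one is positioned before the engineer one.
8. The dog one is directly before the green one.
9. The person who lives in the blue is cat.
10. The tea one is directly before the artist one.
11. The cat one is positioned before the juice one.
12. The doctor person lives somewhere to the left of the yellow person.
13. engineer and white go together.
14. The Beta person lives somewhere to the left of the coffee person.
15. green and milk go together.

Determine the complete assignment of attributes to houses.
Solution:

House | Profession | Team | Drink | Color | Pet
-----------------------------------------------
  1   | teacher | Beta | tea | red | dog
  2   | artist | Gamma | milk | green | bird
  3   | doctor | Alpha | coffee | blue | cat
  4   | engineer | Epsilon | water | white | fish
  5   | lawyer | Delta | juice | yellow | horse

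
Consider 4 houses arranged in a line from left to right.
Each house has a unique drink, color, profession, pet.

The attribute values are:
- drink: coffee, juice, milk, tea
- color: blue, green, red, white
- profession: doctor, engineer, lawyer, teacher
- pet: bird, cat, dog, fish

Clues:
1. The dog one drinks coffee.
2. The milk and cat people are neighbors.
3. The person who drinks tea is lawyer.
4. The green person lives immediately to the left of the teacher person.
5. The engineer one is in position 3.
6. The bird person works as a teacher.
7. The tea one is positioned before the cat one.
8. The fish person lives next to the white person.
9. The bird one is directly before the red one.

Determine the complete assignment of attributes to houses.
Solution:

House | Drink | Color | Profession | Pet
----------------------------------------
  1   | tea | green | lawyer | fish
  2   | milk | white | teacher | bird
  3   | juice | red | engineer | cat
  4   | coffee | blue | doctor | dog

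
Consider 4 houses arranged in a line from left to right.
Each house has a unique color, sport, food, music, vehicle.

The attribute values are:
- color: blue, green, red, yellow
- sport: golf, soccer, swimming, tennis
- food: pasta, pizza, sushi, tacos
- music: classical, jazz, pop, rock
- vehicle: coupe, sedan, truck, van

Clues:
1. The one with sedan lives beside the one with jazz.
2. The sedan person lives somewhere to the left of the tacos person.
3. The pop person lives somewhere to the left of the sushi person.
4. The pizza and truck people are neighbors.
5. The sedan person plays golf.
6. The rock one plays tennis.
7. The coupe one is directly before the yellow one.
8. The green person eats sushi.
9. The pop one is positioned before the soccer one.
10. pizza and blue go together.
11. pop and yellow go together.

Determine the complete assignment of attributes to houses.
Solution:

House | Color | Sport | Food | Music | Vehicle
----------------------------------------------
  1   | blue | tennis | pizza | rock | coupe
  2   | yellow | swimming | pasta | pop | truck
  3   | green | golf | sushi | classical | sedan
  4   | red | soccer | tacos | jazz | van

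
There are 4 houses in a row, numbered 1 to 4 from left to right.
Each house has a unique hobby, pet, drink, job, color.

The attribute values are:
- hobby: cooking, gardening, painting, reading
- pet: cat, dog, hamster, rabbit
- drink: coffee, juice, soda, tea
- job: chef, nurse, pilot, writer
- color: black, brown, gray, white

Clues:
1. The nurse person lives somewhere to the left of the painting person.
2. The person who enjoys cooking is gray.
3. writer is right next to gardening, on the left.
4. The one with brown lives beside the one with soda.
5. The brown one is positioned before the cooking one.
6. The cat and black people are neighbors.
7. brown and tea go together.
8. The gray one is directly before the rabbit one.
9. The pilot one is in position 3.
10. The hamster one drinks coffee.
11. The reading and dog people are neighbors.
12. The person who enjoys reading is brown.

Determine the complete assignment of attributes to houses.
Solution:

House | Hobby | Pet | Drink | Job | Color
-----------------------------------------
  1   | reading | cat | tea | writer | brown
  2   | gardening | dog | soda | nurse | black
  3   | cooking | hamster | coffee | pilot | gray
  4   | painting | rabbit | juice | chef | white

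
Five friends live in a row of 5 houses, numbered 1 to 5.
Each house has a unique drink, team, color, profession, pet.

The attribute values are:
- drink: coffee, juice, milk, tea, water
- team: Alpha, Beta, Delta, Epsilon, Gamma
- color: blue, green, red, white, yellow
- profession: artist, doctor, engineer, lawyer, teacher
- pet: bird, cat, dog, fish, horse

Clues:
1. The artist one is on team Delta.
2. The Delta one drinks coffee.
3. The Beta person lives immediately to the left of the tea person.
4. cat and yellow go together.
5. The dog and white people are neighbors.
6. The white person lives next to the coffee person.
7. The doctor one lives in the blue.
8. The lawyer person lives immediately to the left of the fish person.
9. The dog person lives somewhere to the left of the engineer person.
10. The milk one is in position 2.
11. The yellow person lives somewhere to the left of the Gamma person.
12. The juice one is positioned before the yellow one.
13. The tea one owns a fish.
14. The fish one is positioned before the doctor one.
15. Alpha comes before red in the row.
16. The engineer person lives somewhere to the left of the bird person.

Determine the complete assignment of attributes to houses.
Solution:

House | Drink | Team | Color | Profession | Pet
-----------------------------------------------
  1   | juice | Alpha | green | teacher | horse
  2   | milk | Beta | red | lawyer | dog
  3   | tea | Epsilon | white | engineer | fish
  4   | coffee | Delta | yellow | artist | cat
  5   | water | Gamma | blue | doctor | bird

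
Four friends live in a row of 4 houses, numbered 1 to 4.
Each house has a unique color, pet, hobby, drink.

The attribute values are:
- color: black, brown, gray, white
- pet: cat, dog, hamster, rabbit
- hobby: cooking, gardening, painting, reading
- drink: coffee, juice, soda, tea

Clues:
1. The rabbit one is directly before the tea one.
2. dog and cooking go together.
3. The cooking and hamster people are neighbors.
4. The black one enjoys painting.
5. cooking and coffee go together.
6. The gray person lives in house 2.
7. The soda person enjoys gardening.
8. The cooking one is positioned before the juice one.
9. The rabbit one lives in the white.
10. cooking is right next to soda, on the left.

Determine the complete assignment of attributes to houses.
Solution:

House | Color | Pet | Hobby | Drink
-----------------------------------
  1   | brown | dog | cooking | coffee
  2   | gray | hamster | gardening | soda
  3   | white | rabbit | reading | juice
  4   | black | cat | painting | tea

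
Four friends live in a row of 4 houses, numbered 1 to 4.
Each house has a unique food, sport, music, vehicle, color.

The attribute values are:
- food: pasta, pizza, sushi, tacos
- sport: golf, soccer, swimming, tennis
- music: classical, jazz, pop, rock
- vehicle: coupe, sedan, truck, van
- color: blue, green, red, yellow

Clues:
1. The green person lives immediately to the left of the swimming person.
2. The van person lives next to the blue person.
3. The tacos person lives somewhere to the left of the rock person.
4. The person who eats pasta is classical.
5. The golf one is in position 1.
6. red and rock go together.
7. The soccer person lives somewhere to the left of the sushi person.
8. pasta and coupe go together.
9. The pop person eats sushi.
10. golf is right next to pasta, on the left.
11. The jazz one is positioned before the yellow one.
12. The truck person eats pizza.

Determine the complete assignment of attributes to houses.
Solution:

House | Food | Sport | Music | Vehicle | Color
----------------------------------------------
  1   | tacos | golf | jazz | van | green
  2   | pasta | swimming | classical | coupe | blue
  3   | pizza | soccer | rock | truck | red
  4   | sushi | tennis | pop | sedan | yellow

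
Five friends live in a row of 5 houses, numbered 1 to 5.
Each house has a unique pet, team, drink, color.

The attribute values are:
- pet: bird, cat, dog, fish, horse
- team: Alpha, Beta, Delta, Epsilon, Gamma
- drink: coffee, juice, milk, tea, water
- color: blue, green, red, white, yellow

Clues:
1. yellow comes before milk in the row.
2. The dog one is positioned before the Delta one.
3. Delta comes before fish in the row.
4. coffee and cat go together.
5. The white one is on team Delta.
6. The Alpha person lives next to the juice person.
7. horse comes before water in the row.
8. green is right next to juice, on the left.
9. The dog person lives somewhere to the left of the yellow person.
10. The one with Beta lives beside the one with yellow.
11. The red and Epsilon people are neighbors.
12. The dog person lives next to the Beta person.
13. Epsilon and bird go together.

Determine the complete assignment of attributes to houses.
Solution:

House | Pet | Team | Drink | Color
----------------------------------
  1   | dog | Alpha | tea | green
  2   | horse | Beta | juice | red
  3   | bird | Epsilon | water | yellow
  4   | cat | Delta | coffee | white
  5   | fish | Gamma | milk | blue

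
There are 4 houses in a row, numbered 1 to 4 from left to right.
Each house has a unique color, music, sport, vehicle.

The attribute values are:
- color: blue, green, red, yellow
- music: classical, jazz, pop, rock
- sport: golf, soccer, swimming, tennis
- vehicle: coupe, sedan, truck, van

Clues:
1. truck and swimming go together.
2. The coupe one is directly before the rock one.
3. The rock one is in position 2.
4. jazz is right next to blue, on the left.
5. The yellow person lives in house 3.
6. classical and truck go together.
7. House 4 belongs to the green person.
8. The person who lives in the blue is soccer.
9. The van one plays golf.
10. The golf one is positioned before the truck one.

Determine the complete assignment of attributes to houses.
Solution:

House | Color | Music | Sport | Vehicle
---------------------------------------
  1   | red | jazz | tennis | coupe
  2   | blue | rock | soccer | sedan
  3   | yellow | pop | golf | van
  4   | green | classical | swimming | truck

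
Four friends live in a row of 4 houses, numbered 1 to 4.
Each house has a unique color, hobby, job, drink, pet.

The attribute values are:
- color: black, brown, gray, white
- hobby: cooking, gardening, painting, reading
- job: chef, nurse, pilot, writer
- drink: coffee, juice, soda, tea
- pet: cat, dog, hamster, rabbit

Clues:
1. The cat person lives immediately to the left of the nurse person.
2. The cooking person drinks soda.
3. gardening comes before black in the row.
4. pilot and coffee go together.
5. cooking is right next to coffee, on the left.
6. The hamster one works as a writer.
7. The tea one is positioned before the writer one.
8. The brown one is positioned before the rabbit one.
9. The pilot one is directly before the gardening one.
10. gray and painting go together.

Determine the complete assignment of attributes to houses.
Solution:

House | Color | Hobby | Job | Drink | Pet
-----------------------------------------
  1   | brown | cooking | chef | soda | dog
  2   | gray | painting | pilot | coffee | cat
  3   | white | gardening | nurse | tea | rabbit
  4   | black | reading | writer | juice | hamster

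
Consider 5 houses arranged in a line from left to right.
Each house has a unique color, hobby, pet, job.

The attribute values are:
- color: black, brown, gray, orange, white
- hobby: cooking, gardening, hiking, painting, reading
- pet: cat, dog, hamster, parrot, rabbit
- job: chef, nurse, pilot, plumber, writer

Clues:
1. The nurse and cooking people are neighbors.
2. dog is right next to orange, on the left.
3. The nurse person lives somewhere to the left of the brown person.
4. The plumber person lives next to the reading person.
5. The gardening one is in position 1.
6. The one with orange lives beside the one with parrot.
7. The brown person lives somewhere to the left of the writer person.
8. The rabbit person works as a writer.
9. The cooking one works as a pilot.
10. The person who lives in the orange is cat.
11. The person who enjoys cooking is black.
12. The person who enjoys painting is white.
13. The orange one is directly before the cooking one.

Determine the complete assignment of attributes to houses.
Solution:

House | Color | Hobby | Pet | Job
---------------------------------
  1   | gray | gardening | dog | plumber
  2   | orange | reading | cat | nurse
  3   | black | cooking | parrot | pilot
  4   | brown | hiking | hamster | chef
  5   | white | painting | rabbit | writer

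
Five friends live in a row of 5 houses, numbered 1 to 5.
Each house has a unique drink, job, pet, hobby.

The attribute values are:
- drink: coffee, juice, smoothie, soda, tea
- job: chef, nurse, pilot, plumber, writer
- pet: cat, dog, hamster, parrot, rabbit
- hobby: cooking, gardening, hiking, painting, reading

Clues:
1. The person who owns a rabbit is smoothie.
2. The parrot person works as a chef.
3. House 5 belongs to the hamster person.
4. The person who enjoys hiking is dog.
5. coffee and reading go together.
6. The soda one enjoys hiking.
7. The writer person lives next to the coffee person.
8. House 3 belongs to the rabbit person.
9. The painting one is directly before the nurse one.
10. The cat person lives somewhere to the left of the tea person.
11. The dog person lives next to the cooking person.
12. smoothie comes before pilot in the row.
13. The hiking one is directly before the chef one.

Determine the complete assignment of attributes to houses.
Solution:

House | Drink | Job | Pet | Hobby
---------------------------------
  1   | soda | plumber | dog | hiking
  2   | juice | chef | parrot | cooking
  3   | smoothie | writer | rabbit | painting
  4   | coffee | nurse | cat | reading
  5   | tea | pilot | hamster | gardening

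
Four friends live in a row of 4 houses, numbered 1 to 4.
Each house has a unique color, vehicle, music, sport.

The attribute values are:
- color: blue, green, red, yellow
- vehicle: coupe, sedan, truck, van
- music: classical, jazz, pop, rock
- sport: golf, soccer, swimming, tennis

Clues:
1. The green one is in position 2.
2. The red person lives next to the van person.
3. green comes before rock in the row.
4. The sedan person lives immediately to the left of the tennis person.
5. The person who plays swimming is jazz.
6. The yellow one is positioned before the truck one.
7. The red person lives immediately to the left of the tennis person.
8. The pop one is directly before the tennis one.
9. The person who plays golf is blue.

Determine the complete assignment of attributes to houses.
Solution:

House | Color | Vehicle | Music | Sport
---------------------------------------
  1   | red | sedan | pop | soccer
  2   | green | van | classical | tennis
  3   | yellow | coupe | jazz | swimming
  4   | blue | truck | rock | golf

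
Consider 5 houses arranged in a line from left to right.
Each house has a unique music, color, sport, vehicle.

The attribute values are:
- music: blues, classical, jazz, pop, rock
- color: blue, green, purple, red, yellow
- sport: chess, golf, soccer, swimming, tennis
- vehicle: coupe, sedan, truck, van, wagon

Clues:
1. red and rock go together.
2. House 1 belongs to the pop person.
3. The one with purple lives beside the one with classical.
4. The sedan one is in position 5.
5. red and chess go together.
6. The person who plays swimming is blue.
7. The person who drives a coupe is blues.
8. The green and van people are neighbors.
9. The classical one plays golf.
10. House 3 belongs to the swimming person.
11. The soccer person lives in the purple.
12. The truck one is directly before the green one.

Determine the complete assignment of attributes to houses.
Solution:

House | Music | Color | Sport | Vehicle
---------------------------------------
  1   | pop | purple | soccer | truck
  2   | classical | green | golf | wagon
  3   | jazz | blue | swimming | van
  4   | blues | yellow | tennis | coupe
  5   | rock | red | chess | sedan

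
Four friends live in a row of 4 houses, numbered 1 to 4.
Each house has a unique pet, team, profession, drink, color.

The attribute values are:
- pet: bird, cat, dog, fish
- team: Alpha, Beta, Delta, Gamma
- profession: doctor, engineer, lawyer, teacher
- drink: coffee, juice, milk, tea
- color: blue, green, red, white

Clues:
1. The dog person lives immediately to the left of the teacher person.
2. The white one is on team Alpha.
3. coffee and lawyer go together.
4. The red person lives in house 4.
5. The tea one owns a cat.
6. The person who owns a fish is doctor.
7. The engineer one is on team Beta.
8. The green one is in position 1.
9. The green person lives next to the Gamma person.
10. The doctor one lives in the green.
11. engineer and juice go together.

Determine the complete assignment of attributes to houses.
Solution:

House | Pet | Team | Profession | Drink | Color
-----------------------------------------------
  1   | fish | Delta | doctor | milk | green
  2   | dog | Gamma | lawyer | coffee | blue
  3   | cat | Alpha | teacher | tea | white
  4   | bird | Beta | engineer | juice | red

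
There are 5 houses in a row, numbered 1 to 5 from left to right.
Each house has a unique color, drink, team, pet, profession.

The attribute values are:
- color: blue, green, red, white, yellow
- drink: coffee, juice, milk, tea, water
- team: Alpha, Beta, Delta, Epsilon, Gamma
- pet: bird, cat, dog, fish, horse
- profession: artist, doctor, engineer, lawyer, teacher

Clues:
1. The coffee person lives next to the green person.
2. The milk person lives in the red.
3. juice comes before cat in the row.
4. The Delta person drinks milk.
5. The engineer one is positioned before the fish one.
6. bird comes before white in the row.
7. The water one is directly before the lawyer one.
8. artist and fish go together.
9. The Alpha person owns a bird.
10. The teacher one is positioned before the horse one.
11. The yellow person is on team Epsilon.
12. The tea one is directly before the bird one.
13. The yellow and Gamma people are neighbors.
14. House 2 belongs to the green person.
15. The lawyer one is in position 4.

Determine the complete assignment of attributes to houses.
Solution:

House | Color | Drink | Team | Pet | Profession
-----------------------------------------------
  1   | yellow | coffee | Epsilon | dog | engineer
  2   | green | tea | Gamma | fish | artist
  3   | blue | water | Alpha | bird | teacher
  4   | white | juice | Beta | horse | lawyer
  5   | red | milk | Delta | cat | doctor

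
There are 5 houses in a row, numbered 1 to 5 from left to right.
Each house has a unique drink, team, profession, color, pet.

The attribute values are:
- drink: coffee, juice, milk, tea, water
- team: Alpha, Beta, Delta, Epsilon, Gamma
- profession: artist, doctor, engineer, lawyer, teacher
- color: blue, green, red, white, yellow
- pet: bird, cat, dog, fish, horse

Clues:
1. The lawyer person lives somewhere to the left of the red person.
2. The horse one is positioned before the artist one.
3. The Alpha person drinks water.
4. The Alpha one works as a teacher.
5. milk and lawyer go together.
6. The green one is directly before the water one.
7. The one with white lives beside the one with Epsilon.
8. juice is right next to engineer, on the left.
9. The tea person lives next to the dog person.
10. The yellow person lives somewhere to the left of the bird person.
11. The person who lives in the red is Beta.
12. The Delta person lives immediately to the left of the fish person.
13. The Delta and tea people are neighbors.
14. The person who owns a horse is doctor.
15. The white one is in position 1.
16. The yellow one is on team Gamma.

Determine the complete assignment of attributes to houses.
Solution:

House | Drink | Team | Profession | Color | Pet
-----------------------------------------------
  1   | juice | Delta | doctor | white | horse
  2   | tea | Epsilon | engineer | green | fish
  3   | water | Alpha | teacher | blue | dog
  4   | milk | Gamma | lawyer | yellow | cat
  5   | coffee | Beta | artist | red | bird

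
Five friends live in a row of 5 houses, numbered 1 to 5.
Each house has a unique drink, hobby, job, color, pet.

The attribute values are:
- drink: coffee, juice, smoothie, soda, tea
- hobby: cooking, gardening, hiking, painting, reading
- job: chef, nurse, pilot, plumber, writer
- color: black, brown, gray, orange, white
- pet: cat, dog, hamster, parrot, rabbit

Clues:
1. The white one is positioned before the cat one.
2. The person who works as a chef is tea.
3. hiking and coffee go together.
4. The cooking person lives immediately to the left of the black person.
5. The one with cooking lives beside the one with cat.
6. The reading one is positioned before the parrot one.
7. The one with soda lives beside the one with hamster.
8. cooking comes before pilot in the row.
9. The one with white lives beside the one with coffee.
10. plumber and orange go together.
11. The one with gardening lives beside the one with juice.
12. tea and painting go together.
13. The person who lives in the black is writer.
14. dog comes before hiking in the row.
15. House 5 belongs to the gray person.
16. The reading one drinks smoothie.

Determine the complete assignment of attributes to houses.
Solution:

House | Drink | Hobby | Job | Color | Pet
-----------------------------------------
  1   | soda | gardening | plumber | orange | dog
  2   | juice | cooking | nurse | white | hamster
  3   | coffee | hiking | writer | black | cat
  4   | smoothie | reading | pilot | brown | rabbit
  5   | tea | painting | chef | gray | parrot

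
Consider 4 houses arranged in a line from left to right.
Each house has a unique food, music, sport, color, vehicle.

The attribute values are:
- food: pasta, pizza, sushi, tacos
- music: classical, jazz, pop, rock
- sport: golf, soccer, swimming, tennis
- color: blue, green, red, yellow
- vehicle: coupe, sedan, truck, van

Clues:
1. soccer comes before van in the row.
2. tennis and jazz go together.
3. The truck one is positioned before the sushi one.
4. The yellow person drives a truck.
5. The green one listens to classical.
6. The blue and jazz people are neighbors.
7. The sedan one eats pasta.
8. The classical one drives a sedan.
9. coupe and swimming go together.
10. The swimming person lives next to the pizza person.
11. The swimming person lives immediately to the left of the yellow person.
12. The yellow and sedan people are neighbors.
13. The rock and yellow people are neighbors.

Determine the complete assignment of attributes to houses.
Solution:

House | Food | Music | Sport | Color | Vehicle
----------------------------------------------
  1   | tacos | rock | swimming | blue | coupe
  2   | pizza | jazz | tennis | yellow | truck
  3   | pasta | classical | soccer | green | sedan
  4   | sushi | pop | golf | red | van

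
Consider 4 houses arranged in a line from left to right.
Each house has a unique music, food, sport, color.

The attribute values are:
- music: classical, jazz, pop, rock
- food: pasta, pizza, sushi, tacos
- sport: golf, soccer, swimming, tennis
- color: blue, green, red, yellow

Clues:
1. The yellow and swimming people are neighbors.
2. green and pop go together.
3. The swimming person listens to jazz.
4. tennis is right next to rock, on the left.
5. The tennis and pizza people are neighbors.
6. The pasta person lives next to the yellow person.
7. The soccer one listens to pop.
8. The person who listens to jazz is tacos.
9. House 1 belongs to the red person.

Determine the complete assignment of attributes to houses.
Solution:

House | Music | Food | Sport | Color
------------------------------------
  1   | classical | pasta | tennis | red
  2   | rock | pizza | golf | yellow
  3   | jazz | tacos | swimming | blue
  4   | pop | sushi | soccer | green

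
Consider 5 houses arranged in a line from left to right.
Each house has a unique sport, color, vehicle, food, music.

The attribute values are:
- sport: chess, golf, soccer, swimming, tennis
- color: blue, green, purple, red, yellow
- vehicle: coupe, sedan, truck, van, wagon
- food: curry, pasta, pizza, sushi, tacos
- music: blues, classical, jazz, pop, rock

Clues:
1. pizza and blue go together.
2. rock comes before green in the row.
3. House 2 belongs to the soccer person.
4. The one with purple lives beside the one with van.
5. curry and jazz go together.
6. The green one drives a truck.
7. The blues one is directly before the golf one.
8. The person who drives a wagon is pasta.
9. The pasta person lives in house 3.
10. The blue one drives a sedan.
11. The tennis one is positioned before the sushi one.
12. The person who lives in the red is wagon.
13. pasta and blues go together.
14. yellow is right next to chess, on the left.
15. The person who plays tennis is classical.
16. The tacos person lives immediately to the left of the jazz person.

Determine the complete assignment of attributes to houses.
Solution:

House | Sport | Color | Vehicle | Food | Music
----------------------------------------------
  1   | tennis | purple | coupe | tacos | classical
  2   | soccer | yellow | van | curry | jazz
  3   | chess | red | wagon | pasta | blues
  4   | golf | blue | sedan | pizza | rock
  5   | swimming | green | truck | sushi | pop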